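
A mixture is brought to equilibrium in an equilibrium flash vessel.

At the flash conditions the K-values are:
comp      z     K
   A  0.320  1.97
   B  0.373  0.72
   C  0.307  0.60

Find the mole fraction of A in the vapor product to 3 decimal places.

Rachford–Rice: g(V/F) = Σ zᵢ(Kᵢ−1)/(1+V/F(Kᵢ−1)) = 0.
g(0) = ΣzᵢKᵢ − 1 = 0.083 and g(1) = 1 − Σzᵢ/Kᵢ = -0.192, so a root lies in (0, 1).
Newton iteration, V/F⁰ = 0.5:
  V/F = 0.500: g = -0.0659, g' = -0.253 → V/F = 0.239
  V/F = 0.239: g = 0.0042, g' = -0.292 → V/F = 0.254
Converged at V/F = 0.254.
Compositions from xᵢ = zᵢ/(1+V/F(Kᵢ−1)), yᵢ = Kᵢxᵢ:
  A: x = 0.257, y = 0.506
  B: x = 0.402, y = 0.289
  C: x = 0.342, y = 0.205

y_A = 0.506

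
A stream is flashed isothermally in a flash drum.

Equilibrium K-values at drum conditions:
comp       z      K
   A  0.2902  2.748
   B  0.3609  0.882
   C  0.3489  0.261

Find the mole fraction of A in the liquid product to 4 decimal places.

Let β = V/F and solve Σ zᵢ(Kᵢ−1)/(1+β(Kᵢ−1)) = 0.
Feasibility: ΣzᵢKᵢ = 1.2068, Σzᵢ/Kᵢ = 1.8516 — both > 1, two phases present.
Iterate (Newton) starting at β = 0.53:
  β = 0.5300: g = -0.20595, g' = -0.7595 → β = 0.2588
  β = 0.2588: g = -0.01350, g' = -0.7170 → β = 0.2400
  β = 0.2400: g = 0.00009, g' = -0.7269 → β = 0.2401
Converged at β = 0.2401.
Compositions from xᵢ = zᵢ/(1+β(Kᵢ−1)), yᵢ = Kᵢxᵢ:
  A: x = 0.2044, y = 0.5617
  B: x = 0.3714, y = 0.3276
  C: x = 0.4242, y = 0.1107

x_A = 0.2044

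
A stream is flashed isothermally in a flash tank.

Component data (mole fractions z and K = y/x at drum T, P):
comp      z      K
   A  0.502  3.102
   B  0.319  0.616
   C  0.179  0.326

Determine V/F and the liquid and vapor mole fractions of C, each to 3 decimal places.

V/F = 0.741, x_C = 0.358, y_C = 0.117

Newton iteration, V/F⁰ = 0.5:
  V/F = 0.500: g = 0.1809, g' = -0.784 → V/F = 0.731
  V/F = 0.731: g = 0.0081, g' = -0.751 → V/F = 0.741
Converged at V/F = 0.741.
Compositions from xᵢ = zᵢ/(1+V/F(Kᵢ−1)), yᵢ = Kᵢxᵢ:
  A: x = 0.196, y = 0.609
  B: x = 0.446, y = 0.275
  C: x = 0.358, y = 0.117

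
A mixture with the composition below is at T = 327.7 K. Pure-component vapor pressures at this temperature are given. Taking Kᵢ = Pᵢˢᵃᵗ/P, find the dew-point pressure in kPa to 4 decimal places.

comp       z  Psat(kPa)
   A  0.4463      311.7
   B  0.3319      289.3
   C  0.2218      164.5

Pdew = 254.6210 kPa

At the dew point ψ → 1, so Σzᵢ/Kᵢ = 1 with Kᵢ = Pᵢˢᵃᵗ/P ⇒ 1/P = Σzᵢ/Pᵢˢᵃᵗ.
1/P = 0.4463/311.7 + 0.3319/289.3 + 0.2218/164.5 = 0.0039274 ⇒ P = 254.6210 kPa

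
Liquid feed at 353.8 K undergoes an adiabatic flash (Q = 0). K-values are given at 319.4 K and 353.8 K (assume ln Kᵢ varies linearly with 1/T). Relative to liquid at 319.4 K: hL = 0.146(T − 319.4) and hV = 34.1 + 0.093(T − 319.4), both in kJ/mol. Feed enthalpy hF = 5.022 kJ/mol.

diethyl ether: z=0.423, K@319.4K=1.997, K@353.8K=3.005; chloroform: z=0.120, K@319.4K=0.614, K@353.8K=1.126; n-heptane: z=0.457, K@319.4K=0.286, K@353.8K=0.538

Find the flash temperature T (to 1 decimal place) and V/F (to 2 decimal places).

T = 322.3 K, V/F = 0.14

Adiabatic flash: solve Rachford–Rice at each trial T, then check hF = ψ·hV(T) + (1−ψ)·hL(T).
  T = 319.4 K: K = (1.997, 0.614, 0.286), RR gives ψ = 0.075, H_out = 2.554 kJ/mol
  T = 353.8 K: K = (3.005, 1.126, 0.538), RR gives ψ = 0.809, H_out = 31.136 kJ/mol
  T = 336.6 K: K = (2.475, 0.844, 0.399), RR gives ψ = 0.416, H_out = 16.331 kJ/mol
  T = 328.0 K: K = (2.230, 0.723, 0.339), RR gives ψ = 0.251, H_out = 9.684 kJ/mol
  T = 323.7 K: K = (2.112, 0.667, 0.312), RR gives ψ = 0.165, H_out = 6.230 kJ/mol
  T = 321.5 K: K = (2.053, 0.640, 0.298), RR gives ψ = 0.120, H_out = 4.385 kJ/mol
Linear interpolation between T = 321.5 (H_out = 4.385) and T = 323.7 (H_out = 6.230) on hF = 5.022 gives T ≈ 322.3 K, at which ψ = 0.14.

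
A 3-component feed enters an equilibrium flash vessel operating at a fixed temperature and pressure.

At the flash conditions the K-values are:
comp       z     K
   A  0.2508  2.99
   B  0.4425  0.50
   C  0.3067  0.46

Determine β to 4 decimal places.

Newton iteration, β⁰ = 0.48:
  β = 0.4800: g = -0.25942, g' = -0.6143 → β = 0.0577
  β = 0.0577: g = 0.04892, g' = -1.0117 → β = 0.1061
  β = 0.1061: g = 0.00280, g' = -0.9012 → β = 0.1092
Converged at β = 0.1092.

β = 0.1092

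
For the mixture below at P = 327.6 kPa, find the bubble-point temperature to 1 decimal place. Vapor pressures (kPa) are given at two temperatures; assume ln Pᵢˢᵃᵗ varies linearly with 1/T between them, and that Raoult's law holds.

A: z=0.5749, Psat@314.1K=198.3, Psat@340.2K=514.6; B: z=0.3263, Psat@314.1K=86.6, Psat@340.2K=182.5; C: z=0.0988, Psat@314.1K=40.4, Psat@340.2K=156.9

Bubble-point temperature: ΣzᵢPᵢˢᵃᵗ(T) = P. Interpolate ln Pᵢˢᵃᵗ = aᵢ + bᵢ/T.
  T = 314.1 K: ΣzᵢPᵢˢᵃᵗ = 146.25 kPa
  T = 340.2 K: ΣzᵢPᵢˢᵃᵗ = 370.90 kPa
  T = 327.1 K: ΣzᵢPᵢˢᵃᵗ = 236.47 kPa
  T = 333.6 K: ΣzᵢPᵢˢᵃᵗ = 296.84 kPa
  T = 336.9 K: ΣzᵢPᵢˢᵃᵗ = 332.14 kPa
  T = 335.2 K: ΣzᵢPᵢˢᵃᵗ = 313.54 kPa
Interpolating between 335.2 K and 336.9 K gives T ≈ 336.5 K.

T = 336.5 K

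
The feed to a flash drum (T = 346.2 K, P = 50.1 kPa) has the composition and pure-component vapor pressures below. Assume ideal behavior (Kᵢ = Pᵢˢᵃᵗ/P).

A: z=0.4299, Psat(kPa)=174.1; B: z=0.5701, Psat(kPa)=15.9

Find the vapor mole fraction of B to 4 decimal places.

Raoult's law: Kᵢ = Pᵢˢᵃᵗ/P = Pᵢˢᵃᵗ/50.1.
  K_A = 174.1/50.1 = 3.475050, K_B = 15.9/50.1 = 0.317365
Binary case is linear: z₁(K₁−1)(1+ψ(K₂−1)) + z₂(K₂−1)(1+ψ(K₁−1)) = 0
⇒ ψ = [z₁(K₁−1)+z₂(K₂−1)] / [−(K₁−1)(K₂−1)] = 0.67485/1.68956 = 0.3994
Compositions from xᵢ = zᵢ/(1+ψ(Kᵢ−1)), yᵢ = Kᵢxᵢ:
  A: x = 0.2162, y = 0.7512
  B: x = 0.7838, y = 0.2488

y_B = 0.2488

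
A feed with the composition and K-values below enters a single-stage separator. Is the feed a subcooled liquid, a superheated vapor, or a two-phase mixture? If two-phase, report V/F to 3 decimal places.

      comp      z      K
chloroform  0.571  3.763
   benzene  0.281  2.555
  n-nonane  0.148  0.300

superheated vapor

ΣzᵢKᵢ = 2.911; Σzᵢ/Kᵢ = 0.755.
Since Σzᵢ/Kᵢ < 1 the mixture is above its dew point — single vapor phase.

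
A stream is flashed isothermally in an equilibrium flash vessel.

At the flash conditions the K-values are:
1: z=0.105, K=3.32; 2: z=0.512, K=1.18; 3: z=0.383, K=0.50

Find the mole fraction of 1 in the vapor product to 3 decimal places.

Material balance + equilibrium reduce to Σ zᵢ(Kᵢ−1)/(1+β(Kᵢ−1)) = 0.
g(0) = ΣzᵢKᵢ − 1 = 0.144 and g(1) = 1 − Σzᵢ/Kᵢ = -0.232, so a root lies in (0, 1).
Newton iteration, β⁰ = 0.66:
  β = 0.660: g = -0.1072, g' = -0.315 → β = 0.319
  β = 0.319: g = -0.0008, g' = -0.337 → β = 0.317
Converged at β = 0.317.
Compositions from xᵢ = zᵢ/(1+β(Kᵢ−1)), yᵢ = Kᵢxᵢ:
  1: x = 0.061, y = 0.201
  2: x = 0.484, y = 0.572
  3: x = 0.455, y = 0.228

y_1 = 0.201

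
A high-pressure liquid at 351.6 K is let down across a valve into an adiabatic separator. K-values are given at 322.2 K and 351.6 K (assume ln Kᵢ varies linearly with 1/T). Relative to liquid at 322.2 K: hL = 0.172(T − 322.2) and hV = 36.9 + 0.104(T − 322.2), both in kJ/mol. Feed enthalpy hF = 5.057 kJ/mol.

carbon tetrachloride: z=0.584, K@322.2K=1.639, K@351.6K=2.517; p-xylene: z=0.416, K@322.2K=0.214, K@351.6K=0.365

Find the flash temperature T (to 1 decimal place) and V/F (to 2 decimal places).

T = 323.5 K, V/F = 0.13

Adiabatic flash: solve Rachford–Rice at each trial T, then check hF = ψ·hV(T) + (1−ψ)·hL(T).
  T = 322.2 K: K = (1.639, 0.214), RR gives ψ = 0.092, H_out = 3.394 kJ/mol
  T = 351.6 K: K = (2.517, 0.365), RR gives ψ = 0.645, H_out = 27.584 kJ/mol
  T = 336.9 K: K = (2.050, 0.283), RR gives ψ = 0.418, H_out = 17.539 kJ/mol
  T = 329.5 K: K = (1.836, 0.247), RR gives ψ = 0.278, H_out = 11.362 kJ/mol
  T = 325.9 K: K = (1.737, 0.230), RR gives ψ = 0.194, H_out = 7.757 kJ/mol
  T = 324.0 K: K = (1.686, 0.222), RR gives ψ = 0.144, H_out = 5.617 kJ/mol
Linear interpolation between T = 322.2 (H_out = 3.394) and T = 324.0 (H_out = 5.617) on hF = 5.057 gives T ≈ 323.5 K, at which ψ = 0.13.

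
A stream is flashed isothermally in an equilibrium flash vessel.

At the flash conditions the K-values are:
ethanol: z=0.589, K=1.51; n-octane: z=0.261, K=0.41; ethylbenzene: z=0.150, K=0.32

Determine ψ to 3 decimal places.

Newton iteration, ψ⁰ = 0.39:
  ψ = 0.390: g = -0.0883, g' = -0.388 → ψ = 0.163
  ψ = 0.163: g = -0.0077, g' = -0.329 → ψ = 0.139
Converged at ψ = 0.139.

ψ = 0.139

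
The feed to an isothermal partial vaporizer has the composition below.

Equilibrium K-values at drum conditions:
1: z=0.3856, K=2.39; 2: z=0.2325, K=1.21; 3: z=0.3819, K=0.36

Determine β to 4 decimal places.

β = 0.5016

Rachford–Rice: g(β) = Σ zᵢ(Kᵢ−1)/(1+β(Kᵢ−1)) = 0.
Feasibility: ΣzᵢKᵢ = 1.3404, Σzᵢ/Kᵢ = 1.4143 — both > 1, two phases present.
Iterate (Newton) starting at β = 0.5:
  β = 0.5000: g = 0.00096, g' = -0.6060 → β = 0.5016
Converged at β = 0.5016.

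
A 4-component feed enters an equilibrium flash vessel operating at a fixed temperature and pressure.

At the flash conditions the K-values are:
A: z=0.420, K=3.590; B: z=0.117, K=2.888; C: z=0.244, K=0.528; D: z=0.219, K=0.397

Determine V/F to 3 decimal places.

V/F = 0.802

Material balance + equilibrium reduce to Σ zᵢ(Kᵢ−1)/(1+V/F(Kᵢ−1)) = 0.
g(0) = ΣzᵢKᵢ − 1 = 1.061 and g(1) = 1 − Σzᵢ/Kᵢ = -0.171, so a root lies in (0, 1).
Newton–Raphson from V/F = 0.38:
  V/F = 0.380: g = 0.3652, g' = -1.072 → V/F = 0.721
  V/F = 0.721: g = 0.0649, g' = -0.792 → V/F = 0.803
  V/F = 0.803: g = -0.0003, g' = -0.803 → V/F = 0.802
Converged at V/F = 0.802.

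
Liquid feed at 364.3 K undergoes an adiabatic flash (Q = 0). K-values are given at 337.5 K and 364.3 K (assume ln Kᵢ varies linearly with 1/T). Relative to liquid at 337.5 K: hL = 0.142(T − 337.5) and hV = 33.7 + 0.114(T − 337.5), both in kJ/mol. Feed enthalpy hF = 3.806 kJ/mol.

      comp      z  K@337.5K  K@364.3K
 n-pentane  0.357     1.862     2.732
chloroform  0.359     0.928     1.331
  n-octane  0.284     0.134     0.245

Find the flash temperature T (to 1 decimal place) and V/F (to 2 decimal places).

Adiabatic flash: solve Rachford–Rice at each trial T, then check hF = ψ·hV(T) + (1−ψ)·hL(T).
  T = 337.5 K: K = (1.862, 0.928, 0.134), RR gives ψ = 0.075, H_out = 2.530 kJ/mol
  T = 364.3 K: K = (2.732, 1.331, 0.245), RR gives ψ = 0.612, H_out = 23.986 kJ/mol
  T = 350.9 K: K = (2.272, 1.119, 0.183), RR gives ψ = 0.396, H_out = 15.099 kJ/mol
  T = 344.2 K: K = (2.061, 1.021, 0.157), RR gives ψ = 0.256, H_out = 9.536 kJ/mol
  T = 340.9 K: K = (1.961, 0.975, 0.145), RR gives ψ = 0.173, H_out = 6.313 kJ/mol
  T = 339.2 K: K = (1.911, 0.951, 0.140), RR gives ψ = 0.126, H_out = 4.488 kJ/mol
Linear interpolation between T = 337.5 (H_out = 2.530) and T = 339.2 (H_out = 4.488) on hF = 3.806 gives T ≈ 338.6 K, at which ψ = 0.11.

T = 338.6 K, V/F = 0.11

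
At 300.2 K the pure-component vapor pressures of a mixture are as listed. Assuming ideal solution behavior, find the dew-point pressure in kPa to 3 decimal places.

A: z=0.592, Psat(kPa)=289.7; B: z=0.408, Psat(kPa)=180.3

Pdew = 232.213 kPa

At the dew point ψ → 1, so Σzᵢ/Kᵢ = 1 with Kᵢ = Pᵢˢᵃᵗ/P ⇒ 1/P = Σzᵢ/Pᵢˢᵃᵗ.
1/P = 0.592/289.7 + 0.408/180.3 = 0.004306 ⇒ P = 232.213 kPa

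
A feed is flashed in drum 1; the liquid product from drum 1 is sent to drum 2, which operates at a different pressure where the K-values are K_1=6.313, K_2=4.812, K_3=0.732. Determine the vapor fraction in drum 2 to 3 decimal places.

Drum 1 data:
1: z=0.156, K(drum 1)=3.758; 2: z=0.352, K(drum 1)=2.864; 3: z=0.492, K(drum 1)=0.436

Drum 1:
Let ψ₁ = V/F and solve Σ zᵢ(Kᵢ−1)/(1+ψ₁(Kᵢ−1)) = 0.
Feasibility: ΣzᵢKᵢ = 1.809, Σzᵢ/Kᵢ = 1.293 — both > 1, two phases present.
Iterate (Newton) starting at ψ₁ = 0.5:
  ψ₁ = 0.500: g = 0.1340, g' = -0.841 → ψ₁ = 0.659
  ψ₁ = 0.659: g = 0.0052, g' = -0.792 → ψ₁ = 0.666
Converged at ψ₁ = 0.666.
Drum-1 compositions:
  1: x = 0.055, y = 0.207
  2: x = 0.157, y = 0.450
  3: x = 0.788, y = 0.344
Drum-2 feed = drum-1 liquid: z₂ = (0.0550, 0.1570, 0.7880).
Drum 2:
Let ψ₂ = V/F and solve Σ zᵢ(Kᵢ−1)/(1+ψ₂(Kᵢ−1)) = 0.
g(0) = ΣzᵢKᵢ − 1 = 0.680 and g(1) = 1 − Σzᵢ/Kᵢ = -0.118, so a root lies in (0, 1).
Iterate (Newton) starting at ψ₂ = 0.5:
  ψ₂ = 0.500: g = 0.0421, g' = -0.462 → ψ₂ = 0.591
  ψ₂ = 0.591: g = 0.0037, g' = -0.386 → ψ₂ = 0.601
Converged at ψ₂ = 0.601.
  1: x = 0.013, y = 0.083
  2: x = 0.048, y = 0.230
  3: x = 0.939, y = 0.687

V/F (drum 2) = 0.601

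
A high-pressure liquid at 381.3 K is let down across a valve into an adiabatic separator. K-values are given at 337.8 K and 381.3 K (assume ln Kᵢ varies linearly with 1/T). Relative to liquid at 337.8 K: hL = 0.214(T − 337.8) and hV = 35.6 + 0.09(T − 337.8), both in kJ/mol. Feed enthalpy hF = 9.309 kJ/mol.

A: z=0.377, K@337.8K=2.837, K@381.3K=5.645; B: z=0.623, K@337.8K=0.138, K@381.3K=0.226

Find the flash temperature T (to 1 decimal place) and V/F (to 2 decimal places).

T = 349.7 K, V/F = 0.20

Adiabatic flash: solve Rachford–Rice at each trial T, then check hF = ψ·hV(T) + (1−ψ)·hL(T).
  T = 337.8 K: K = (2.837, 0.138), RR gives ψ = 0.098, H_out = 3.496 kJ/mol
  T = 381.3 K: K = (5.645, 0.226), RR gives ψ = 0.353, H_out = 19.970 kJ/mol
  T = 359.6 K: K = (4.089, 0.179), RR gives ψ = 0.258, H_out = 13.144 kJ/mol
  T = 348.7 K: K = (3.426, 0.158), RR gives ψ = 0.191, H_out = 8.870 kJ/mol
  T = 354.1 K: K = (3.745, 0.168), RR gives ψ = 0.226, H_out = 11.089 kJ/mol
  T = 351.4 K: K = (3.583, 0.163), RR gives ψ = 0.209, H_out = 10.008 kJ/mol
  T = 350.0 K: K = (3.501, 0.160), RR gives ψ = 0.200, H_out = 9.426 kJ/mol
Linear interpolation between T = 348.7 (H_out = 8.870) and T = 350.0 (H_out = 9.426) on hF = 9.309 gives T ≈ 349.7 K, at which ψ = 0.20.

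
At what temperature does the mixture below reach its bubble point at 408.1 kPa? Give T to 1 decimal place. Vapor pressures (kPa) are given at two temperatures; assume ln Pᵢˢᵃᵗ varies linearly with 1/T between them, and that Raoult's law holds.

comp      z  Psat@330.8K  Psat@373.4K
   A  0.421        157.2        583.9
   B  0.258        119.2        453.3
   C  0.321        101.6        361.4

T = 367.6 K

Bubble-point temperature: ΣzᵢPᵢˢᵃᵗ(T) = P. Interpolate ln Pᵢˢᵃᵗ = aᵢ + bᵢ/T.
  T = 330.8 K: ΣzᵢPᵢˢᵃᵗ = 129.55 kPa
  T = 373.4 K: ΣzᵢPᵢˢᵃᵗ = 478.78 kPa
  T = 352.1 K: ΣzᵢPᵢˢᵃᵗ = 259.08 kPa
  T = 362.8 K: ΣzᵢPᵢˢᵃᵗ = 355.89 kPa
  T = 368.1 K: ΣzᵢPᵢˢᵃᵗ = 413.67 kPa
  T = 365.5 K: ΣzᵢPᵢˢᵃᵗ = 384.45 kPa
Interpolating between 365.5 K and 368.1 K gives T ≈ 367.6 K.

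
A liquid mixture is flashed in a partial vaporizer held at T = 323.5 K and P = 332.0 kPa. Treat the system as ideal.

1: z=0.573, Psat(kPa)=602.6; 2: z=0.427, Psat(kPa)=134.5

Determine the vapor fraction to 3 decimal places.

ψ = 0.439

Raoult's law: Kᵢ = Pᵢˢᵃᵗ/P = Pᵢˢᵃᵗ/332.0.
  K_1 = 602.6/332.0 = 1.81506, K_2 = 134.5/332.0 = 0.40512
Material balance + equilibrium reduce to Σ zᵢ(Kᵢ−1)/(1+ψ(Kᵢ−1)) = 0.
Feasibility: ΣzᵢKᵢ = 1.213, Σzᵢ/Kᵢ = 1.370 — both > 1, two phases present.
Binary case is linear: z₁(K₁−1)(1+ψ(K₂−1)) + z₂(K₂−1)(1+ψ(K₁−1)) = 0
⇒ ψ = [z₁(K₁−1)+z₂(K₂−1)] / [−(K₁−1)(K₂−1)] = 0.2130/0.4849 = 0.439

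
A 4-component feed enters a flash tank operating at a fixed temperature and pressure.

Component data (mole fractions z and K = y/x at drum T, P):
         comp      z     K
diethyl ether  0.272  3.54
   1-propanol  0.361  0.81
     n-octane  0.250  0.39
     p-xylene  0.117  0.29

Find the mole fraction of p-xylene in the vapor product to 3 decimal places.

y_p-xylene = 0.044

Let ψ = V/F and solve Σ zᵢ(Kᵢ−1)/(1+ψ(Kᵢ−1)) = 0.
Check two-phase: ΣzᵢKᵢ = 1.387 > 1 and Σzᵢ/Kᵢ = 1.567 > 1, so g(0) = 0.387 > 0 and g(1) = -0.567 < 0.
Iterate (Newton) starting at ψ = 0.5:
  ψ = 0.500: g = -0.1197, g' = -0.691 → ψ = 0.327
  ψ = 0.327: g = 0.0057, g' = -0.784 → ψ = 0.334
Converged at ψ = 0.334.
Compositions from xᵢ = zᵢ/(1+ψ(Kᵢ−1)), yᵢ = Kᵢxᵢ:
  diethyl ether: x = 0.147, y = 0.521
  1-propanol: x = 0.385, y = 0.312
  n-octane: x = 0.314, y = 0.122
  p-xylene: x = 0.153, y = 0.044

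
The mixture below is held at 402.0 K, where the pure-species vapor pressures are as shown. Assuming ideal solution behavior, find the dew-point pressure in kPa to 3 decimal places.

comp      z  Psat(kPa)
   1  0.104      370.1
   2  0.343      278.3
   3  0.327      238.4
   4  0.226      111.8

Pdew = 203.807 kPa

At the dew point ψ → 1, so Σzᵢ/Kᵢ = 1 with Kᵢ = Pᵢˢᵃᵗ/P ⇒ 1/P = Σzᵢ/Pᵢˢᵃᵗ.
1/P = 0.104/370.1 + 0.343/278.3 + 0.327/238.4 + 0.226/111.8 = 0.004907 ⇒ P = 203.807 kPa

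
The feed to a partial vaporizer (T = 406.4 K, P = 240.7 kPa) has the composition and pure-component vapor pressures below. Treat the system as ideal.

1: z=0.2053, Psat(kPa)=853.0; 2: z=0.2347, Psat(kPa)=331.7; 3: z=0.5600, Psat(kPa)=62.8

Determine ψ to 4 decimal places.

Raoult's law: Kᵢ = Pᵢˢᵃᵗ/P = Pᵢˢᵃᵗ/240.7.
  K_1 = 853.0/240.7 = 3.543830, K_2 = 331.7/240.7 = 1.378064, K_3 = 62.8/240.7 = 0.260906
Iterate (Newton) starting at ψ = 0.45:
  ψ = 0.4500: g = -0.30082, g' = -1.0001 → ψ = 0.1492
  ψ = 0.1492: g = -0.00264, g' = -1.1145 → ψ = 0.1468
Converged at ψ = 0.1468.

ψ = 0.1468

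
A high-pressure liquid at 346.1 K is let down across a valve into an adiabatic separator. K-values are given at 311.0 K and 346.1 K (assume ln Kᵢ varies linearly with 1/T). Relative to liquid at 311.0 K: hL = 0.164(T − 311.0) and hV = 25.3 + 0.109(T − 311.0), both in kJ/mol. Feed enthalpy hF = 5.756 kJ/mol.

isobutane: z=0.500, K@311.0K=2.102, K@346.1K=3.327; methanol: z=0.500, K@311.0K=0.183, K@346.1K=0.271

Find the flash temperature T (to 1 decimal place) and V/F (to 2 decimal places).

T = 314.6 K, V/F = 0.21

Adiabatic flash: solve Rachford–Rice at each trial T, then check hF = ψ·hV(T) + (1−ψ)·hL(T).
  T = 311.0 K: K = (2.102, 0.183), RR gives ψ = 0.158, H_out = 4.004 kJ/mol
  T = 346.1 K: K = (3.327, 0.271), RR gives ψ = 0.471, H_out = 16.763 kJ/mol
  T = 328.6 K: K = (2.679, 0.225), RR gives ψ = 0.347, H_out = 11.341 kJ/mol
  T = 319.8 K: K = (2.381, 0.204), RR gives ψ = 0.266, H_out = 8.037 kJ/mol
  T = 315.4 K: K = (2.239, 0.193), RR gives ψ = 0.216, H_out = 6.138 kJ/mol
  T = 313.2 K: K = (2.170, 0.188), RR gives ψ = 0.188, H_out = 5.105 kJ/mol
Linear interpolation between T = 313.2 (H_out = 5.105) and T = 315.4 (H_out = 6.138) on hF = 5.756 gives T ≈ 314.6 K, at which ψ = 0.21.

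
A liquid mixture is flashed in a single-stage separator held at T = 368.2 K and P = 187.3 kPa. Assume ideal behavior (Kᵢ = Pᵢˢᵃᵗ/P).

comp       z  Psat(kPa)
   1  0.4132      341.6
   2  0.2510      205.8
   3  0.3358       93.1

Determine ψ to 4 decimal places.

ψ = 0.6307

Raoult's law: Kᵢ = Pᵢˢᵃᵗ/P = Pᵢˢᵃᵗ/187.3.
  K_1 = 341.6/187.3 = 1.823812, K_2 = 205.8/187.3 = 1.098772, K_3 = 93.1/187.3 = 0.497064
Newton–Raphson from ψ = 0.5:
  ψ = 0.5000: g = 0.03909, g' = -0.2945 → ψ = 0.6328
  ψ = 0.6328: g = -0.00062, g' = -0.3061 → ψ = 0.6307
Converged at ψ = 0.6307.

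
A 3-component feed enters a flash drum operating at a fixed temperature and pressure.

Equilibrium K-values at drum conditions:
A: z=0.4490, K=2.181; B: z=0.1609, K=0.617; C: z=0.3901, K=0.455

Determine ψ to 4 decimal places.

Newton–Raphson from ψ = 0.54:
  ψ = 0.5400: g = -0.05518, g' = -0.5037 → ψ = 0.4304
Converged at ψ = 0.4304.

ψ = 0.4304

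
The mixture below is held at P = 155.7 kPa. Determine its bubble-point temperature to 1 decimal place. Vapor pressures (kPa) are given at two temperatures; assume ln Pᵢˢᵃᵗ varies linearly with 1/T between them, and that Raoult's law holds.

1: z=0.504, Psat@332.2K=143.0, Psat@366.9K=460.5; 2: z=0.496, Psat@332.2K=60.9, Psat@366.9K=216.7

T = 343.6 K

Bubble-point temperature: ΣzᵢPᵢˢᵃᵗ(T) = P. Interpolate ln Pᵢˢᵃᵗ = aᵢ + bᵢ/T.
  T = 332.2 K: ΣzᵢPᵢˢᵃᵗ = 102.28 kPa
  T = 366.9 K: ΣzᵢPᵢˢᵃᵗ = 339.58 kPa
  T = 349.5 K: ΣzᵢPᵢˢᵃᵗ = 191.62 kPa
  T = 340.9 K: ΣzᵢPᵢˢᵃᵗ = 141.36 kPa
  T = 345.2 K: ΣzᵢPᵢˢᵃᵗ = 164.89 kPa
  T = 343.0 K: ΣzᵢPᵢˢᵃᵗ = 152.47 kPa
Interpolating between 343.0 K and 345.2 K gives T ≈ 343.6 K.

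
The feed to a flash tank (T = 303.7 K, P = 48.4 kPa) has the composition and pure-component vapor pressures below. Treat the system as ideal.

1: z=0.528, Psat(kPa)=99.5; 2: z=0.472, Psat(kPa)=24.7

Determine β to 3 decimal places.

Raoult's law: Kᵢ = Pᵢˢᵃᵗ/P = Pᵢˢᵃᵗ/48.4.
  K_1 = 99.5/48.4 = 2.05579, K_2 = 24.7/48.4 = 0.51033
Material balance + equilibrium reduce to Σ zᵢ(Kᵢ−1)/(1+β(Kᵢ−1)) = 0.
Check two-phase: ΣzᵢKᵢ = 1.326 > 1 and Σzᵢ/Kᵢ = 1.182 > 1, so g(0) = 0.326 > 0 and g(1) = -0.182 < 0.
Binary case is linear: z₁(K₁−1)(1+β(K₂−1)) + z₂(K₂−1)(1+β(K₁−1)) = 0
⇒ β = [z₁(K₁−1)+z₂(K₂−1)] / [−(K₁−1)(K₂−1)] = 0.3263/0.5170 = 0.631

β = 0.631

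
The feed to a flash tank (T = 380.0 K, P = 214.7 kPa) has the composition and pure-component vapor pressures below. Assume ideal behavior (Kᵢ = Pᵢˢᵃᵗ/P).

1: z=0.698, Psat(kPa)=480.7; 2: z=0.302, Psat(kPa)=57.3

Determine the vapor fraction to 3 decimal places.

Raoult's law: Kᵢ = Pᵢˢᵃᵗ/P = Pᵢˢᵃᵗ/214.7.
  K_1 = 480.7/214.7 = 2.23894, K_2 = 57.3/214.7 = 0.26688
Material balance + equilibrium reduce to Σ zᵢ(Kᵢ−1)/(1+ψ(Kᵢ−1)) = 0.
g(0) = ΣzᵢKᵢ − 1 = 0.643 and g(1) = 1 − Σzᵢ/Kᵢ = -0.443, so a root lies in (0, 1).
Binary case is linear: z₁(K₁−1)(1+ψ(K₂−1)) + z₂(K₂−1)(1+ψ(K₁−1)) = 0
⇒ ψ = [z₁(K₁−1)+z₂(K₂−1)] / [−(K₁−1)(K₂−1)] = 0.6434/0.9083 = 0.708

ψ = 0.708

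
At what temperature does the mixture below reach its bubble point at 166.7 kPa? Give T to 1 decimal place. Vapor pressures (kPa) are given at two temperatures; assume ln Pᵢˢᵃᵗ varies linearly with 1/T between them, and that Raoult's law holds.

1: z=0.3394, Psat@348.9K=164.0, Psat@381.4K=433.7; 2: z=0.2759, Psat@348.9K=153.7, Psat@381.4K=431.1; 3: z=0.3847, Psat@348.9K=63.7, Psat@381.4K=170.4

T = 358.3 K

Bubble-point temperature: ΣzᵢPᵢˢᵃᵗ(T) = P. Interpolate ln Pᵢˢᵃᵗ = aᵢ + bᵢ/T.
  T = 348.9 K: ΣzᵢPᵢˢᵃᵗ = 122.57 kPa
  T = 381.4 K: ΣzᵢPᵢˢᵃᵗ = 331.69 kPa
  T = 365.1 K: ΣzᵢPᵢˢᵃᵗ = 205.82 kPa
  T = 357.0 K: ΣzᵢPᵢˢᵃᵗ = 159.76 kPa
  T = 361.1 K: ΣzᵢPᵢˢᵃᵗ = 181.88 kPa
  T = 359.1 K: ΣzᵢPᵢˢᵃᵗ = 170.79 kPa
Interpolating between 357.0 K and 359.1 K gives T ≈ 358.3 K.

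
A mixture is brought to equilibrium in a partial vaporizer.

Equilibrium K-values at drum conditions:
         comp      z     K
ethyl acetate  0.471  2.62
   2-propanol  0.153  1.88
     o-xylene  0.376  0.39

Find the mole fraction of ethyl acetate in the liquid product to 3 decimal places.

Newton–Raphson from V/F = 0.5:
  V/F = 0.500: g = 0.1850, g' = -0.724 → V/F = 0.756
  V/F = 0.756: g = -0.0015, g' = -0.774 → V/F = 0.754
Converged at V/F = 0.754.
Compositions from xᵢ = zᵢ/(1+V/F(Kᵢ−1)), yᵢ = Kᵢxᵢ:
  ethyl acetate: x = 0.212, y = 0.556
  2-propanol: x = 0.092, y = 0.173
  o-xylene: x = 0.696, y = 0.271

x_ethyl acetate = 0.212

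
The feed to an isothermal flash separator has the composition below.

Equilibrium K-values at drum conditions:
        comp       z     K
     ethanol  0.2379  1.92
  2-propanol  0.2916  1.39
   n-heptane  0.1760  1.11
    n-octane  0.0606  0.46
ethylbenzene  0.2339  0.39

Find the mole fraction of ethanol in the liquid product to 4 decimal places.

Let ψ = V/F and solve Σ zᵢ(Kᵢ−1)/(1+ψ(Kᵢ−1)) = 0.
Feasibility: ΣzᵢKᵢ = 1.1765, Σzᵢ/Kᵢ = 1.2237 — both > 1, two phases present.
Newton iteration, ψ⁰ = 0.41:
  ψ = 0.4100: g = 0.04320, g' = -0.3250 → ψ = 0.5429
  ψ = 0.5429: g = -0.00155, g' = -0.3516 → ψ = 0.5385
Converged at ψ = 0.5385.
Compositions from xᵢ = zᵢ/(1+ψ(Kᵢ−1)), yᵢ = Kᵢxᵢ:
  ethanol: x = 0.1591, y = 0.3054
  2-propanol: x = 0.2410, y = 0.3350
  n-heptane: x = 0.1662, y = 0.1844
  n-octane: x = 0.0854, y = 0.0393
  ethylbenzene: x = 0.3483, y = 0.1358

x_ethanol = 0.1591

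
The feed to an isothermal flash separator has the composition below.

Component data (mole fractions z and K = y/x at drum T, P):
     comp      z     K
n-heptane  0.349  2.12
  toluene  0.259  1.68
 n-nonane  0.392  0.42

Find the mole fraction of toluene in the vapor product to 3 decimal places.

y_toluene = 0.306

Material balance + equilibrium reduce to Σ zᵢ(Kᵢ−1)/(1+β(Kᵢ−1)) = 0.
Feasibility: ΣzᵢKᵢ = 1.340, Σzᵢ/Kᵢ = 1.252 — both > 1, two phases present.
Newton–Raphson from β = 0.5:
  β = 0.500: g = 0.0618, g' = -0.508 → β = 0.622
  β = 0.622: g = -0.0013, g' = -0.534 → β = 0.619
Converged at β = 0.619.
Compositions from xᵢ = zᵢ/(1+β(Kᵢ−1)), yᵢ = Kᵢxᵢ:
  n-heptane: x = 0.206, y = 0.437
  toluene: x = 0.182, y = 0.306
  n-nonane: x = 0.612, y = 0.257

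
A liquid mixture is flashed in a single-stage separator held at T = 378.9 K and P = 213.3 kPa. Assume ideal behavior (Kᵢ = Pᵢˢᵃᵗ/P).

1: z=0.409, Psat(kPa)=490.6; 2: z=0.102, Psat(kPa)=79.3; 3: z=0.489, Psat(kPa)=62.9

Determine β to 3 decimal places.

Raoult's law: Kᵢ = Pᵢˢᵃᵗ/P = Pᵢˢᵃᵗ/213.3.
  K_1 = 490.6/213.3 = 2.30005, K_2 = 79.3/213.3 = 0.37178, K_3 = 62.9/213.3 = 0.29489
Iterate (Newton) starting at β = 0.5:
  β = 0.500: g = -0.3037, g' = -0.919 → β = 0.170
  β = 0.170: g = -0.0277, g' = -0.828 → β = 0.136
Converged at β = 0.136.

β = 0.136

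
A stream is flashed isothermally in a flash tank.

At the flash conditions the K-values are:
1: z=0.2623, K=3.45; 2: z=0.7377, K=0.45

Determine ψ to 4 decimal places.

Material balance + equilibrium reduce to Σ zᵢ(Kᵢ−1)/(1+ψ(Kᵢ−1)) = 0.
Feasibility: ΣzᵢKᵢ = 1.2369, Σzᵢ/Kᵢ = 1.7154 — both > 1, two phases present.
Newton iteration, ψ⁰ = 0.5:
  ψ = 0.5000: g = -0.27081, g' = -0.7426 → ψ = 0.1353
  ψ = 0.1353: g = 0.04427, g' = -1.1485 → ψ = 0.1739
  ψ = 0.1739: g = 0.00203, g' = -1.0471 → ψ = 0.1758
Converged at ψ = 0.1758.

ψ = 0.1758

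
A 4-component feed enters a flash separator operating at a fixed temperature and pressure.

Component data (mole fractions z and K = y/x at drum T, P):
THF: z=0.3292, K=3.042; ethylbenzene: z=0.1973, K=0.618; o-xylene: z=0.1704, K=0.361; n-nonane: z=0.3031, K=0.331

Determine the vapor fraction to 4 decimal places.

Let ψ = V/F and solve Σ zᵢ(Kᵢ−1)/(1+ψ(Kᵢ−1)) = 0.
g(0) = ΣzᵢKᵢ − 1 = 0.2852 and g(1) = 1 − Σzᵢ/Kᵢ = -0.8152, so a root lies in (0, 1).
Newton–Raphson from ψ = 0.5:
  ψ = 0.5000: g = -0.22524, g' = -0.8366 → ψ = 0.2308
  ψ = 0.2308: g = 0.00675, g' = -0.9542 → ψ = 0.2378
  ψ = 0.2378: g = 0.00003, g' = -0.9453 → ψ = 0.2379
Converged at ψ = 0.2379.

ψ = 0.2379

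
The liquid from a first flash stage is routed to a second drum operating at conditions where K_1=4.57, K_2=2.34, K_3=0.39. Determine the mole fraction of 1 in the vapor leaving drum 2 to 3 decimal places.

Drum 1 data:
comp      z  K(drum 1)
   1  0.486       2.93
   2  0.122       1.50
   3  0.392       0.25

y_1 (drum 2) = 0.521

Drum 1:
Let ψ₁ = V/F and solve Σ zᵢ(Kᵢ−1)/(1+ψ₁(Kᵢ−1)) = 0.
Check two-phase: ΣzᵢKᵢ = 1.705 > 1 and Σzᵢ/Kᵢ = 1.815 > 1, so g(0) = 0.705 > 0 and g(1) = -0.815 < 0.
Newton–Raphson from ψ₁ = 0.5:
  ψ₁ = 0.500: g = 0.0557, g' = -1.053 → ψ₁ = 0.553
  ψ₁ = 0.553: g = -0.0008, g' = -1.086 → ψ₁ = 0.552
Converged at ψ₁ = 0.552.
Drum-1 compositions:
  1: x = 0.235, y = 0.689
  2: x = 0.096, y = 0.143
  3: x = 0.669, y = 0.167
Drum-2 feed = drum-1 liquid: z₂ = (0.2353, 0.0956, 0.6691).
Drum 2:
Iterate (Newton) starting at ψ₂ = 0.5:
  ψ₂ = 0.500: g = -0.2090, g' = -0.964 → ψ₂ = 0.283
  ψ₂ = 0.283: g = 0.0172, g' = -1.196 → ψ₂ = 0.297
  ψ₂ = 0.297: g = 0.0002, g' = -1.165 → ψ₂ = 0.298
Converged at ψ₂ = 0.298.
  1: x = 0.114, y = 0.521
  2: x = 0.068, y = 0.160
  3: x = 0.818, y = 0.319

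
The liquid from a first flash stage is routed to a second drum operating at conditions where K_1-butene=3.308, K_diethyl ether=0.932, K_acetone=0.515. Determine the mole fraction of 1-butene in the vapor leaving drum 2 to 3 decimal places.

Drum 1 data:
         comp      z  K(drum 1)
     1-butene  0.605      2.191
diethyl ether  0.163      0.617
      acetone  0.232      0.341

Drum 1:
Let ψ₁ = V/F and solve Σ zᵢ(Kᵢ−1)/(1+ψ₁(Kᵢ−1)) = 0.
Feasibility: ΣzᵢKᵢ = 1.505, Σzᵢ/Kᵢ = 1.221 — both > 1, two phases present.
Iterate (Newton) starting at ψ₁ = 0.5:
  ψ₁ = 0.500: g = 0.1464, g' = -0.598 → ψ₁ = 0.745
  ψ₁ = 0.745: g = -0.0058, g' = -0.676 → ψ₁ = 0.736
Converged at ψ₁ = 0.736.
Drum-1 compositions:
  1-butene: x = 0.322, y = 0.706
  diethyl ether: x = 0.227, y = 0.140
  acetone: x = 0.451, y = 0.154
Drum-2 feed = drum-1 liquid: z₂ = (0.3223, 0.2270, 0.4506).
Drum 2:
Material balance + equilibrium reduce to Σ zᵢ(Kᵢ−1)/(1+ψ₂(Kᵢ−1)) = 0.
g(0) = ΣzᵢKᵢ − 1 = 0.510 and g(1) = 1 − Σzᵢ/Kᵢ = -0.216, so a root lies in (0, 1).
Newton iteration, ψ₂⁰ = 0.5:
  ψ₂ = 0.500: g = 0.0409, g' = -0.556 → ψ₂ = 0.574
  ψ₂ = 0.574: g = 0.0013, g' = -0.523 → ψ₂ = 0.576
Converged at ψ₂ = 0.576.
  1-butene: x = 0.138, y = 0.458
  diethyl ether: x = 0.236, y = 0.220
  acetone: x = 0.625, y = 0.322

y_1-butene (drum 2) = 0.458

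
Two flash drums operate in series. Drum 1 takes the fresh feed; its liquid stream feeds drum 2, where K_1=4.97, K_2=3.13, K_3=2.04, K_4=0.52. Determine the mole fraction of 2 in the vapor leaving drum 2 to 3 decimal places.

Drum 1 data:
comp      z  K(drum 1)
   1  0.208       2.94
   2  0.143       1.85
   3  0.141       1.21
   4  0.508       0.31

Drum 1:
Newton–Raphson from ψ₁ = 0.46:
  ψ₁ = 0.460: g = -0.1859, g' = -0.796 → ψ₁ = 0.227
  ψ₁ = 0.227: g = -0.0050, g' = -0.796 → ψ₁ = 0.220
Converged at ψ₁ = 0.220.
Drum-1 compositions:
  1: x = 0.146, y = 0.428
  2: x = 0.120, y = 0.223
  3: x = 0.135, y = 0.163
  4: x = 0.599, y = 0.186
Drum-2 feed = drum-1 liquid: z₂ = (0.1457, 0.1204, 0.1348, 0.5991).
Drum 2:
Rachford–Rice: g(ψ₂) = Σ zᵢ(Kᵢ−1)/(1+ψ₂(Kᵢ−1)) = 0.
Check two-phase: ΣzᵢKᵢ = 1.688 > 1 and Σzᵢ/Kᵢ = 1.286 > 1, so g(0) = 0.688 > 0 and g(1) = -0.286 < 0.
Newton–Raphson from ψ₂ = 0.5:
  ψ₂ = 0.500: g = 0.0319, g' = -0.688 → ψ₂ = 0.546
  ψ₂ = 0.546: g = 0.0007, g' = -0.658 → ψ₂ = 0.547
Converged at ψ₂ = 0.547.
  1: x = 0.046, y = 0.228
  2: x = 0.056, y = 0.174
  3: x = 0.086, y = 0.175
  4: x = 0.813, y = 0.423

y_2 (drum 2) = 0.174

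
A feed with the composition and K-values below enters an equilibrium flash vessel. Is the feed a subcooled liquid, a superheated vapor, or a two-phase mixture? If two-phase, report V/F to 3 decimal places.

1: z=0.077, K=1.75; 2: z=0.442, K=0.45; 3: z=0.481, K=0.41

ΣzᵢKᵢ = 0.531; Σzᵢ/Kᵢ = 2.199.
Since ΣzᵢKᵢ < 1 the mixture is below its bubble point — single liquid phase.

subcooled liquid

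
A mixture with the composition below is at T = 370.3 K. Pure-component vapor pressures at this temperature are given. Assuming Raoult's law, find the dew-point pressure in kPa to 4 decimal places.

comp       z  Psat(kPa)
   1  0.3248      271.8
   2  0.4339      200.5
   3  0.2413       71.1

At the dew point ψ → 1, so Σzᵢ/Kᵢ = 1 with Kᵢ = Pᵢˢᵃᵗ/P ⇒ 1/P = Σzᵢ/Pᵢˢᵃᵗ.
1/P = 0.3248/271.8 + 0.4339/200.5 + 0.2413/71.1 = 0.0067529 ⇒ P = 148.0846 kPa

Pdew = 148.0846 kPa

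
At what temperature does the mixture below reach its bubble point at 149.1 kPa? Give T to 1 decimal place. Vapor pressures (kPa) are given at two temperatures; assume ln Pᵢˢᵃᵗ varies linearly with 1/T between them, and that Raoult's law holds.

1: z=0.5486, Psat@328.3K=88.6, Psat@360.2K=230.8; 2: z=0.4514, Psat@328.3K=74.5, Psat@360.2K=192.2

Bubble-point temperature: ΣzᵢPᵢˢᵃᵗ(T) = P. Interpolate ln Pᵢˢᵃᵗ = aᵢ + bᵢ/T.
  T = 328.3 K: ΣzᵢPᵢˢᵃᵗ = 82.24 kPa
  T = 360.2 K: ΣzᵢPᵢˢᵃᵗ = 213.38 kPa
  T = 344.2 K: ΣzᵢPᵢˢᵃᵗ = 135.22 kPa
  T = 352.2 K: ΣzᵢPᵢˢᵃᵗ = 170.74 kPa
  T = 348.2 K: ΣzᵢPᵢˢᵃᵗ = 152.15 kPa
  T = 346.2 K: ΣzᵢPᵢˢᵃᵗ = 143.49 kPa
Interpolating between 346.2 K and 348.2 K gives T ≈ 347.5 K.

T = 347.5 K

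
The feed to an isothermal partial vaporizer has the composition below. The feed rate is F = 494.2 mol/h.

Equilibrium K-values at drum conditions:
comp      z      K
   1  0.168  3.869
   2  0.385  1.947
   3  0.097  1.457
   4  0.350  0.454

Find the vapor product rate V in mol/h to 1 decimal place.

V = 434.4 mol/h

Let β = V/F and solve Σ zᵢ(Kᵢ−1)/(1+β(Kᵢ−1)) = 0.
Check two-phase: ΣzᵢKᵢ = 1.700 > 1 and Σzᵢ/Kᵢ = 1.079 > 1, so g(0) = 0.700 > 0 and g(1) = -0.079 < 0.
Iterate (Newton) starting at β = 0.5:
  β = 0.500: g = 0.2186, g' = -0.603 → β = 0.862
  β = 0.862: g = 0.0100, g' = -0.602 → β = 0.879
Converged at β = 0.879.
Then V = β·F = 0.8790·494.2 = 434.4 mol/h and L = F − V = 59.8 mol/h.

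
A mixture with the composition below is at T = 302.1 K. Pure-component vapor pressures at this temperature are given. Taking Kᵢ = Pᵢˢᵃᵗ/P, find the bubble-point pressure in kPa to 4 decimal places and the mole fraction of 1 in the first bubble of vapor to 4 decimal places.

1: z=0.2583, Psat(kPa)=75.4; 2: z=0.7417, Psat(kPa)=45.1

At the bubble point ψ → 0, so ΣzᵢKᵢ = 1 with Kᵢ = Pᵢˢᵃᵗ/P ⇒ P = ΣzᵢPᵢˢᵃᵗ.
P = 0.2583·75.4 + 0.7417·45.1 = 52.9265 kPa
yᵢ = zᵢPᵢˢᵃᵗ/P ⇒ y_1 = 0.2583·75.4/52.9265 = 0.3680

Pbub = 52.9265 kPa, y_1 = 0.3680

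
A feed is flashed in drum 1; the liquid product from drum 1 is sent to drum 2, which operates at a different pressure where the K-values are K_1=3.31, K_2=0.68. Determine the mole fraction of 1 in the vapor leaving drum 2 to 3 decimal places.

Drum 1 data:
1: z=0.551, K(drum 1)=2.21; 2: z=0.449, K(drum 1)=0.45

y_1 (drum 2) = 0.403

Drum 1:
Let ψ₁ = V/F and solve Σ zᵢ(Kᵢ−1)/(1+ψ₁(Kᵢ−1)) = 0.
Check two-phase: ΣzᵢKᵢ = 1.420 > 1 and Σzᵢ/Kᵢ = 1.247 > 1, so g(0) = 0.420 > 0 and g(1) = -0.247 < 0.
Binary case is linear: z₁(K₁−1)(1+ψ₁(K₂−1)) + z₂(K₂−1)(1+ψ₁(K₁−1)) = 0
⇒ ψ₁ = [z₁(K₁−1)+z₂(K₂−1)] / [−(K₁−1)(K₂−1)] = 0.4198/0.6655 = 0.631
Drum-1 compositions:
  1: x = 0.313, y = 0.691
  2: x = 0.687, y = 0.309
Drum-2 feed = drum-1 liquid: z₂ = (0.3125, 0.6875).
Drum 2:
Rachford–Rice: g(ψ₂) = Σ zᵢ(Kᵢ−1)/(1+ψ₂(Kᵢ−1)) = 0.
Feasibility: ΣzᵢKᵢ = 1.502, Σzᵢ/Kᵢ = 1.105 — both > 1, two phases present.
Newton iteration, ψ₂⁰ = 0.5:
  ψ₂ = 0.500: g = 0.0731, g' = -0.459 → ψ₂ = 0.659
  ψ₂ = 0.659: g = 0.0073, g' = -0.375 → ψ₂ = 0.679
Converged at ψ₂ = 0.679.
  1: x = 0.122, y = 0.403
  2: x = 0.878, y = 0.597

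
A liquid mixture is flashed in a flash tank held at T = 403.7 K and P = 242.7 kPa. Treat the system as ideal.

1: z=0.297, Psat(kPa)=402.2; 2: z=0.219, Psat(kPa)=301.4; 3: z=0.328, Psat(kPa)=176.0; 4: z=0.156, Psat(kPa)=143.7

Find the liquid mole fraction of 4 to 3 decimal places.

Raoult's law: Kᵢ = Pᵢˢᵃᵗ/P = Pᵢˢᵃᵗ/242.7.
  K_1 = 402.2/242.7 = 1.65719, K_2 = 301.4/242.7 = 1.24186, K_3 = 176.0/242.7 = 0.72518, K_4 = 143.7/242.7 = 0.59209
Rachford–Rice: g(ψ) = Σ zᵢ(Kᵢ−1)/(1+ψ(Kᵢ−1)) = 0.
g(0) = ΣzᵢKᵢ − 1 = 0.094 and g(1) = 1 − Σzᵢ/Kᵢ = -0.071, so a root lies in (0, 1).
Newton iteration, ψ⁰ = 0.5:
  ψ = 0.500: g = 0.0097, g' = -0.157 → ψ = 0.562
Converged at ψ = 0.562.
Compositions from xᵢ = zᵢ/(1+ψ(Kᵢ−1)), yᵢ = Kᵢxᵢ:
  1: x = 0.217, y = 0.359
  2: x = 0.193, y = 0.239
  3: x = 0.388, y = 0.281
  4: x = 0.202, y = 0.120

x_4 = 0.202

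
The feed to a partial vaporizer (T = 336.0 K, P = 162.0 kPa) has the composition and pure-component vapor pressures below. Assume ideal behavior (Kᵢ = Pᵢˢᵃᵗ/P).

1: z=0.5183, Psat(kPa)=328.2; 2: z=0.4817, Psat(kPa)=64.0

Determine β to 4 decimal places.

Raoult's law: Kᵢ = Pᵢˢᵃᵗ/P = Pᵢˢᵃᵗ/162.0.
  K_1 = 328.2/162.0 = 2.025926, K_2 = 64.0/162.0 = 0.395062
Rachford–Rice: g(β) = Σ zᵢ(Kᵢ−1)/(1+β(Kᵢ−1)) = 0.
Check two-phase: ΣzᵢKᵢ = 1.2403 > 1 and Σzᵢ/Kᵢ = 1.4751 > 1, so g(0) = 0.2403 > 0 and g(1) = -0.4751 < 0.
Iterate (Newton) starting at β = 0.52:
  β = 0.5200: g = -0.07838, g' = -0.6072 → β = 0.3909
  β = 0.3909: g = -0.00212, g' = -0.5803 → β = 0.3873
Converged at β = 0.3873.

β = 0.3873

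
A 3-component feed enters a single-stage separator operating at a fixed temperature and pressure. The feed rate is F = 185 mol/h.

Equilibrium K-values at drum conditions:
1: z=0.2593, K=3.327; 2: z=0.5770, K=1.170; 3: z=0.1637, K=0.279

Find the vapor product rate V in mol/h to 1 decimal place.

Iterate (Newton) starting at V/F = 0.34:
  V/F = 0.3400: g = 0.27324, g' = -0.6019 → V/F = 0.7940
  V/F = 0.7940: g = 0.02226, g' = -0.6516 → V/F = 0.8281
  V/F = 0.8281: g = -0.00081, g' = -0.7009 → V/F = 0.8270
Converged at V/F = 0.8270.
Then V = V/F·F = 0.8270·185 = 153.0 mol/h and L = F − V = 32.0 mol/h.

V = 153.0 mol/h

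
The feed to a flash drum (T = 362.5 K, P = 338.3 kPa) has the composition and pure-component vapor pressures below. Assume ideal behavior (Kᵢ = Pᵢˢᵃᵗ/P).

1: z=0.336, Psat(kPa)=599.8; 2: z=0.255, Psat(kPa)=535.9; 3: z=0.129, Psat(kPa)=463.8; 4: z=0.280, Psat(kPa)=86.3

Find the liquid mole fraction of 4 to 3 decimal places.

x_4 = 0.456

Raoult's law: Kᵢ = Pᵢˢᵃᵗ/P = Pᵢˢᵃᵗ/338.3.
  K_1 = 599.8/338.3 = 1.77298, K_2 = 535.9/338.3 = 1.58410, K_3 = 463.8/338.3 = 1.37097, K_4 = 86.3/338.3 = 0.25510
Rachford–Rice: g(ψ) = Σ zᵢ(Kᵢ−1)/(1+ψ(Kᵢ−1)) = 0.
Feasibility: ΣzᵢKᵢ = 1.248, Σzᵢ/Kᵢ = 1.542 — both > 1, two phases present.
Newton–Raphson from ψ = 0.5:
  ψ = 0.500: g = 0.0106, g' = -0.564 → ψ = 0.519
Converged at ψ = 0.519.
Compositions from xᵢ = zᵢ/(1+ψ(Kᵢ−1)), yᵢ = Kᵢxᵢ:
  1: x = 0.240, y = 0.425
  2: x = 0.196, y = 0.310
  3: x = 0.108, y = 0.148
  4: x = 0.456, y = 0.116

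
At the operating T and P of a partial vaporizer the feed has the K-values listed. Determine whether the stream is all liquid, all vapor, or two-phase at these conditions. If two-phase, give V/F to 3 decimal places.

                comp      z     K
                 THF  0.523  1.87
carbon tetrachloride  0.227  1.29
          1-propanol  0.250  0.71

ΣzᵢKᵢ = 1.448; Σzᵢ/Kᵢ = 0.808.
Since Σzᵢ/Kᵢ < 1 the mixture is above its dew point — single vapor phase.

all vapor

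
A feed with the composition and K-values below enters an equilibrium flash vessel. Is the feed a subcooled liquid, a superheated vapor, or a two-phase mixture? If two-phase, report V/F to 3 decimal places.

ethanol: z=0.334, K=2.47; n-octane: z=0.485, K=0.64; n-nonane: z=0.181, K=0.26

two-phase, V/F = 0.255

ΣzᵢKᵢ = 1.182; Σzᵢ/Kᵢ = 1.589.
Both exceed 1, so a two-phase solution exists.
Let ψ = V/F and solve Σ zᵢ(Kᵢ−1)/(1+ψ(Kᵢ−1)) = 0.
Newton iteration, ψ⁰ = 0.5:
  ψ = 0.500: g = -0.1425, g' = -0.583 → ψ = 0.255
Converged at ψ = 0.255.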